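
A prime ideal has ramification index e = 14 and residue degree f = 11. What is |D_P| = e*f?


|D_P| = e * f
= 14 * 11
= 154

154


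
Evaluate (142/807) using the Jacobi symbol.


Compute (142/807) via quadratic reciprocity:
  pull out 2: (2/807) = +1  (since 807 mod 8 = 7)
  reciprocity: (71/807) -> -(807/71)
  reduce: (26/71)
  pull out 2: (2/71) = +1  (since 71 mod 8 = 7)
  reciprocity: (13/71) -> +(71/13)
  reduce: (6/13)
  pull out 2: (2/13) = -1  (since 13 mod 8 = 5)
  reciprocity: (3/13) -> +(13/3)
  reduce: (1/3)
  (1/3) = 1
Product of signs = 1

1


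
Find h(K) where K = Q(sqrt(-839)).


K = Q(sqrt(-839)). d mod 4 = 1, so D = disc(K) = d = -839
h(K) equals the number of primitive reduced positive-definite forms (a, b, c) = a*x^2 + b*x*y + c*y^2 with b^2 - 4ac = D,
where reduced means |b| <= a <= c, with b >= 0 whenever |b| = a or a = c, and primitive means gcd(a, b, c) = 1.
Reduced forces 3a^2 <= |D| = 839, so 1 <= a <= 16; b must have the parity of D, and c = (b^2 - D)/(4a) must be an integer >= a.
Enumerate a = 1..16, b in [-a, a]:
  a=1: (1, 1, 210)  [1]
  a=2: (2, -1, 105), (2, 1, 105)  [2]
  a=3: (3, -1, 70), (3, 1, 70)  [2]
  a=4: (4, -3, 53), (4, 3, 53)  [2]
  a=5: (5, -1, 42), (5, 1, 42)  [2]
  a=6: (6, -5, 36), (6, -1, 35), (6, 1, 35), (6, 5, 36)  [4]
  a=7: (7, -1, 30), (7, 1, 30)  [2]
  a=8: (8, -5, 27), (8, 5, 27)  [2]
  a=9: (9, -5, 24), (9, 5, 24)  [2]
  a=10: (10, -9, 23), (10, -1, 21), (10, 1, 21), (10, 9, 23)  [4]
  a=11: none
  a=12: (12, -11, 20), (12, -5, 18), (12, 5, 18), (12, 11, 20)  [4]
  a=13: none
  a=14: (14, -13, 18), (14, -1, 15), (14, 1, 15), (14, 13, 18)  [4]
  a=15: (15, -11, 16), (15, 11, 16)  [2]
  a=16: none
Total reduced forms: 1 + 2 + 2 + 2 + 2 + 4 + 2 + 2 + 2 + 4 + 4 + 4 + 2 = 33
h = 33

33


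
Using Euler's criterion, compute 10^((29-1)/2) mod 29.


p = 29 is prime and the exponent is (p-1)/2 = 14, so by Euler's criterion 10^14 = (10/29) = +1 or -1 mod 29.
Compute by square-and-multiply:
  14 = 8 + 4 + 2 (binary 1110)
  Repeated squaring mod 29: 10^1 = 10, 10^2 = 13, 10^4 = 24, 10^8 = 25
  10^14 = 10^8 * 10^4 * 10^2 = 25 * 24 * 13 mod 29
    25 * 24 = 600 = 20 mod 29
    20 * 13 = 260 = 28 mod 29
  10^14 = 28 mod 29
Result 28 = p - 1 = -1 mod 29: 10 is a quadratic non-residue mod 29. As a residue in [0, p-1] the value is 28.
10^14 mod 29 = 28

28


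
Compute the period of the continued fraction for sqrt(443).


Run the CF algorithm for sqrt(443).
a_0 = floor(sqrt(443)) = 21; set m_0=0, q_0=1.
Recurrence: m' = q*a - m,  q' = (d - m'^2)/q,  a' = floor((a_0 + m')/q').
  step 1: m=21, q=2, a=21
  step 2: m=21, q=1, a=42
a_2 = 2*a_0 = 42, so the period closes here.
sqrt(443) = [21; 21, 42]
Period length = 2

2


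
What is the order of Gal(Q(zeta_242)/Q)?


|Gal(Q(zeta_242)/Q)| = phi(242)
= 110

110


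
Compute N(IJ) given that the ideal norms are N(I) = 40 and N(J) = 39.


N(IJ) = N(I) * N(J)
= 40 * 39
= 1560

1560


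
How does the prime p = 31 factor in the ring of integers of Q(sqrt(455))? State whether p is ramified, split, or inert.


K = Q(sqrt(455)). Since d mod 4 = 3, disc(K) = 1820.
Check p | disc: 1820 mod 31 = 22.
p does not divide disc. Compute Legendre symbol (d/p):
21^((31-1)/2) mod 31 = -1
(d/p) = -1, so p is inert: (p) stays prime with e=1, f=2, g=1.
Therefore p is inert.

inert


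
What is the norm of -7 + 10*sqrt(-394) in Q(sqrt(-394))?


N(a + b*sqrt(d)) = a^2 - d*b^2
= (-7)^2 - (-394)*(10)^2
= 49 + 39400
= 39449

39449


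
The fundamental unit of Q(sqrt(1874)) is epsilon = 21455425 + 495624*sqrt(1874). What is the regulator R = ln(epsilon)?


epsilon = 21455425 + 495624*sqrt(1874)
= 4.2911e+07
R = ln(4.2911e+07)
= 17.5746

17.5746


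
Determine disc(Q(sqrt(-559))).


For K = Q(sqrt(d)) with d squarefree: disc(K) = d if d = 1 mod 4, and disc(K) = 4d if d = 2 or 3 mod 4.
Here d = -559, and d mod 4 = 1.
d = 1 mod 4 (O_K = Z[(1+sqrt(d))/2]), so disc(K) = d = -559

-559


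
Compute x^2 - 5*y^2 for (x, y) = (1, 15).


x^2 - d*y^2
= 1^2 - 5*15^2
= 1 - 1125
= -1124

-1124


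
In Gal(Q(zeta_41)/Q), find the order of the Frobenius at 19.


The Frobenius at p in Gal(Q(zeta_n)/Q) = (Z/nZ)* is the class of p, so its order is ord_41(19), the smallest k >= 1 with 19^k = 1 mod 41.
n = 41 = 41, phi(41) = 40; the order divides phi(n).
Divisors of 40: 1, 2, 4, 5, 8, 10, 20, 40
Repeated squaring mod 41: 19^1 = 19, 19^2 = 33, 19^4 = 23, 19^8 = 37, 19^16 = 16, 19^32 = 10
Test divisors in increasing order:
  k=1: 19^1 = 19 mod 41
  k=2: 19^2 = 33 mod 41
  k=4: 19^4 = 23 mod 41
  k=5: 19^5 = 23 * 19 = 27 mod 41
  k=8: 19^8 = 37 mod 41
  k=10: 19^10 = 37 * 33 = 32 mod 41
  k=20: 19^20 = 16 * 23 = 40 mod 41
  k=40: 19^40 = 10 * 37 = 1 mod 41  <- first divisor giving 1
Order = 40

40


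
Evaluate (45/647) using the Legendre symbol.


p = 647 is prime, so compute (45/647) with the reciprocity algorithm (Jacobi-symbol steps: pull out 2s via (2/n), flip via reciprocity, reduce):
  reciprocity: (45/647) -> +(647/45)
  reduce: (17/45)
  reciprocity: (17/45) -> +(45/17)
  reduce: (11/17)
  reciprocity: (11/17) -> +(17/11)
  reduce: (6/11)
  pull out 2: (2/11) = -1  (since 11 mod 8 = 3)
  reciprocity: (3/11) -> -(11/3)
  reduce: (2/3)
  pull out 2: (2/3) = -1  (since 3 mod 8 = 3)
  (1/3) = 1
Product of signs = -1
(45/647) = -1

-1


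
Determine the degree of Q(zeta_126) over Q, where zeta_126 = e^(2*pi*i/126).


The degree equals Euler's totient phi(126).
126 = 2 * 3^2 * 7
phi(126) = 36

36


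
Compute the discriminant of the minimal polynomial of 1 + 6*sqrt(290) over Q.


The element 1 + 6*sqrt(290) has minimal polynomial:
x^2 - 2*x - 10439
Discriminant = (-2)^2 - 4*(-10439)
= 4 + 41756
= 41760

41760


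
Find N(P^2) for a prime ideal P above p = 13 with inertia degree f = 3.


N(P^a) = p^(a*f)
= 13^(2*3)
= 13^6
= 4826809

4826809


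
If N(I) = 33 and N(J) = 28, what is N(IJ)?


N(IJ) = N(I) * N(J)
= 33 * 28
= 924

924


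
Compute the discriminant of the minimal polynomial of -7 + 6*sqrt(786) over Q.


The element -7 + 6*sqrt(786) has minimal polynomial:
x^2 + 14*x - 28247
Discriminant = (14)^2 - 4*(-28247)
= 196 + 112988
= 113184

113184


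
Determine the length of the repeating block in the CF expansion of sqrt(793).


Run the CF algorithm for sqrt(793).
a_0 = floor(sqrt(793)) = 28; set m_0=0, q_0=1.
Recurrence: m' = q*a - m,  q' = (d - m'^2)/q,  a' = floor((a_0 + m')/q').
  step 1: m=28, q=9, a=6
  step 2: m=26, q=13, a=4
  step 3: m=26, q=9, a=6
  step 4: m=28, q=1, a=56
a_4 = 2*a_0 = 56, so the period closes here.
sqrt(793) = [28; 6, 4, 6, 56]
Period length = 4

4


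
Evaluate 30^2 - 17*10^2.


x^2 - d*y^2
= 30^2 - 17*10^2
= 900 - 1700
= -800

-800


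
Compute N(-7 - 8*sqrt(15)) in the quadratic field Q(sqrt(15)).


N(a + b*sqrt(d)) = a^2 - d*b^2
= (-7)^2 - (15)*(-8)^2
= 49 - 960
= -911

-911


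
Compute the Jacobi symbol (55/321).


Compute (55/321) via quadratic reciprocity:
  reciprocity: (55/321) -> +(321/55)
  reduce: (46/55)
  pull out 2: (2/55) = +1  (since 55 mod 8 = 7)
  reciprocity: (23/55) -> -(55/23)
  reduce: (9/23)
  reciprocity: (9/23) -> +(23/9)
  reduce: (5/9)
  reciprocity: (5/9) -> +(9/5)
  reduce: (4/5)
  pull out 2: (2/5) = -1  (since 5 mod 8 = 5)
  pull out 2: (2/5) = -1  (since 5 mod 8 = 5)
  (1/5) = 1
Product of signs = -1

-1


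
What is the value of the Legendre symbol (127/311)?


p = 311 is prime, so compute (127/311) with the reciprocity algorithm (Jacobi-symbol steps: pull out 2s via (2/n), flip via reciprocity, reduce):
  reciprocity: (127/311) -> -(311/127)
  reduce: (57/127)
  reciprocity: (57/127) -> +(127/57)
  reduce: (13/57)
  reciprocity: (13/57) -> +(57/13)
  reduce: (5/13)
  reciprocity: (5/13) -> +(13/5)
  reduce: (3/5)
  reciprocity: (3/5) -> +(5/3)
  reduce: (2/3)
  pull out 2: (2/3) = -1  (since 3 mod 8 = 3)
  (1/3) = 1
Product of signs = 1
(127/311) = 1

1


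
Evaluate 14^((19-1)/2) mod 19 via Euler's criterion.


p = 19 is prime and the exponent is (p-1)/2 = 9, so by Euler's criterion 14^9 = (14/19) = +1 or -1 mod 19.
Compute by square-and-multiply:
  9 = 8 + 1 (binary 1001)
  Repeated squaring mod 19: 14^1 = 14, 14^2 = 6, 14^4 = 17, 14^8 = 4
  14^9 = 14^8 * 14^1 = 4 * 14 mod 19
    4 * 14 = 56 = 18 mod 19
  14^9 = 18 mod 19
Result 18 = p - 1 = -1 mod 19: 14 is a quadratic non-residue mod 19. As a residue in [0, p-1] the value is 18.
14^9 mod 19 = 18

18


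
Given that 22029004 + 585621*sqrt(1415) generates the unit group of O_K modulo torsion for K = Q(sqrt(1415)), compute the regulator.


epsilon = 22029004 + 585621*sqrt(1415)
= 4.4058e+07
R = ln(4.4058e+07)
= 17.6010

17.6010


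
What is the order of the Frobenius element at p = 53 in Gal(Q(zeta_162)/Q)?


The Frobenius at p in Gal(Q(zeta_n)/Q) = (Z/nZ)* is the class of p, so its order is ord_162(53), the smallest k >= 1 with 53^k = 1 mod 162.
n = 162 = 2 * 3^4, phi(162) = 54; the order divides phi(n).
Divisors of 54: 1, 2, 3, 6, 9, 18, 27, 54
Repeated squaring mod 162: 53^1 = 53, 53^2 = 55, 53^4 = 109, 53^8 = 55, 53^16 = 109, 53^32 = 55
Test divisors in increasing order:
  k=1: 53^1 = 53 mod 162
  k=2: 53^2 = 55 mod 162
  k=3: 53^3 = 55 * 53 = 161 mod 162
  k=6: 53^6 = 109 * 55 = 1 mod 162  <- first divisor giving 1
Order = 6

6


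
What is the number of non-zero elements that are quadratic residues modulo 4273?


For prime p, the number of non-zero quadratic residues is (p-1)/2.
= (4273-1)/2
= 2136

2136


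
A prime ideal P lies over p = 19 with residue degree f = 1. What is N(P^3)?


N(P^a) = p^(a*f)
= 19^(3*1)
= 19^3
= 6859

6859


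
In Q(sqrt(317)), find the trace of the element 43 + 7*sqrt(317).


Tr(a + b*sqrt(d)) = (a + b*sqrt(d)) + (a - b*sqrt(d)) = 2a
= 2 * (43)
= 86

86


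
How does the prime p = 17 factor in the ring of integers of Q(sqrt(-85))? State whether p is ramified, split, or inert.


K = Q(sqrt(-85)). Since d mod 4 = 3, disc(K) = -340.
Check p | disc: -340 mod 17 = 0.
p divides disc, so p ramifies: (p) = P^2 with e=2, f=1, g=1.
Therefore p is ramified.

ramified


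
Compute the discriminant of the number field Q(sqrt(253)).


For K = Q(sqrt(d)) with d squarefree: disc(K) = d if d = 1 mod 4, and disc(K) = 4d if d = 2 or 3 mod 4.
Here d = 253, and d mod 4 = 1.
d = 1 mod 4 (O_K = Z[(1+sqrt(d))/2]), so disc(K) = d = 253

253


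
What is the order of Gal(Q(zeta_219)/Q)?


|Gal(Q(zeta_219)/Q)| = phi(219)
= 144

144


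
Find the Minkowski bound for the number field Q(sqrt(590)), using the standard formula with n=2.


d = 590, d mod 4 = 2, so disc(K) = 4d = 2360; |disc(K)| = 2360
Real quadratic field, so n = 2, s = r2 = 0, r1 = 2
M = (n!/n^n) * (4/pi)^s * sqrt(|disc(K)|) = (2!/2^2) * (4/pi)^0 * sqrt(2360)
= 0.5 * 1.000000 * 48.579831
= 24.2899

24.2899


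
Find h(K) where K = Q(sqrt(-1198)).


K = Q(sqrt(-1198)). d mod 4 = 2, so D = disc(K) = 4d = -4792
h(K) equals the number of primitive reduced positive-definite forms (a, b, c) = a*x^2 + b*x*y + c*y^2 with b^2 - 4ac = D,
where reduced means |b| <= a <= c, with b >= 0 whenever |b| = a or a = c, and primitive means gcd(a, b, c) = 1.
Reduced forces 3a^2 <= |D| = 4792, so 1 <= a <= 39; b must have the parity of D, and c = (b^2 - D)/(4a) must be an integer >= a.
Enumerate a = 1..39, b in [-a, a]:
  a=1: (1, 0, 1198)  [1]
  a=2: (2, 0, 599)  [1]
  a=3..10: none
  a=11: (11, -2, 109), (11, 2, 109)  [2]
  a=12..16: none
  a=17: (17, -6, 71), (17, 6, 71)  [2]
  a=18..21: none
  a=22: (22, -20, 59), (22, 20, 59)  [2]
  a=23..28: none
  a=29: (29, -14, 43), (29, 14, 43)  [2]
  a=30..33: none
  a=34: (34, -28, 41), (34, 28, 41)  [2]
  a=35..39: none
Total reduced forms: 1 + 1 + 2 + 2 + 2 + 2 + 2 = 12
h = 12

12


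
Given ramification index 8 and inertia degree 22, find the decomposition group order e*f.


|D_P| = e * f
= 8 * 22
= 176

176


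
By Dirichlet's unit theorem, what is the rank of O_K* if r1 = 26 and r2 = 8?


By Dirichlet's unit theorem:
rank = r1 + r2 - 1
= 26 + 8 - 1
= 33

33


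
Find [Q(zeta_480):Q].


The degree equals Euler's totient phi(480).
480 = 2^5 * 3 * 5
phi(480) = 128

128


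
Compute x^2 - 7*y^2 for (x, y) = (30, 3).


x^2 - d*y^2
= 30^2 - 7*3^2
= 900 - 63
= 837

837


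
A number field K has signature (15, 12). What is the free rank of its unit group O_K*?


By Dirichlet's unit theorem:
rank = r1 + r2 - 1
= 15 + 12 - 1
= 26

26


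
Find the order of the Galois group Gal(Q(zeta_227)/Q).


|Gal(Q(zeta_227)/Q)| = phi(227)
= 226

226


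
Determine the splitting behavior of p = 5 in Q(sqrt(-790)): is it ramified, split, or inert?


K = Q(sqrt(-790)). Since d mod 4 = 2, disc(K) = -3160.
Check p | disc: -3160 mod 5 = 0.
p divides disc, so p ramifies: (p) = P^2 with e=2, f=1, g=1.
Therefore p is ramified.

ramified


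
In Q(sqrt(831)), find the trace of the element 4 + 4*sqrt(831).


Tr(a + b*sqrt(d)) = (a + b*sqrt(d)) + (a - b*sqrt(d)) = 2a
= 2 * (4)
= 8

8


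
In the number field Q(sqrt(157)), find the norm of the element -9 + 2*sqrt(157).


N(a + b*sqrt(d)) = a^2 - d*b^2
= (-9)^2 - (157)*(2)^2
= 81 - 628
= -547

-547


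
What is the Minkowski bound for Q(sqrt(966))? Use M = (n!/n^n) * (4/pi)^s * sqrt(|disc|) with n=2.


d = 966, d mod 4 = 2, so disc(K) = 4d = 3864; |disc(K)| = 3864
Real quadratic field, so n = 2, s = r2 = 0, r1 = 2
M = (n!/n^n) * (4/pi)^s * sqrt(|disc(K)|) = (2!/2^2) * (4/pi)^0 * sqrt(3864)
= 0.5 * 1.000000 * 62.161081
= 31.0805

31.0805


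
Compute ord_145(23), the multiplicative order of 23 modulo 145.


We want ord_145(23), the smallest k >= 1 with 23^k = 1 mod 145.
n = 145 = 5 * 29, phi(145) = 112; the order divides phi(n).
Divisors of 112: 1, 2, 4, 7, 8, 14, 16, 28, 56, 112
Repeated squaring mod 145: 23^1 = 23, 23^2 = 94, 23^4 = 136, 23^8 = 81, 23^16 = 36, 23^32 = 136, 23^64 = 81
Test divisors in increasing order:
  k=1: 23^1 = 23 mod 145
  k=2: 23^2 = 94 mod 145
  k=4: 23^4 = 136 mod 145
  k=7: 23^7 = 136 * 94 * 23 = 117 mod 145
  k=8: 23^8 = 81 mod 145
  k=14: 23^14 = 81 * 136 * 94 = 59 mod 145
  k=16: 23^16 = 36 mod 145
  k=28: 23^28 = 36 * 81 * 136 = 1 mod 145  <- first divisor giving 1
Order = 28

28


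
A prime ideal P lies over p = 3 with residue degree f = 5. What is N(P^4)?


N(P^a) = p^(a*f)
= 3^(4*5)
= 3^20
= 3486784401

3486784401


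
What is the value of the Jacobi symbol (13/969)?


Compute (13/969) via quadratic reciprocity:
  reciprocity: (13/969) -> +(969/13)
  reduce: (7/13)
  reciprocity: (7/13) -> +(13/7)
  reduce: (6/7)
  pull out 2: (2/7) = +1  (since 7 mod 8 = 7)
  reciprocity: (3/7) -> -(7/3)
  reduce: (1/3)
  (1/3) = 1
Product of signs = -1

-1


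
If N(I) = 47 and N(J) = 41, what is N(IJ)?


N(IJ) = N(I) * N(J)
= 47 * 41
= 1927

1927


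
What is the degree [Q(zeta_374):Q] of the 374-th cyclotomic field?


The degree equals Euler's totient phi(374).
374 = 2 * 11 * 17
phi(374) = 160

160


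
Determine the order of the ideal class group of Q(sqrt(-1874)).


K = Q(sqrt(-1874)). d mod 4 = 2, so D = disc(K) = 4d = -7496
h(K) equals the number of primitive reduced positive-definite forms (a, b, c) = a*x^2 + b*x*y + c*y^2 with b^2 - 4ac = D,
where reduced means |b| <= a <= c, with b >= 0 whenever |b| = a or a = c, and primitive means gcd(a, b, c) = 1.
Reduced forces 3a^2 <= |D| = 7496, so 1 <= a <= 49; b must have the parity of D, and c = (b^2 - D)/(4a) must be an integer >= a.
Enumerate a = 1..49, b in [-a, a]:
  a=1: (1, 0, 1874)  [1]
  a=2: (2, 0, 937)  [1]
  a=3: (3, -2, 625), (3, 2, 625)  [2]
  a=4: none
  a=5: (5, -2, 375), (5, 2, 375)  [2]
  a=6: (6, -4, 313), (6, 4, 313)  [2]
  a=7: (7, -6, 269), (7, 6, 269)  [2]
  a=8: none
  a=9: (9, -8, 210), (9, 8, 210)  [2]
  a=10: (10, -8, 189), (10, 8, 189)  [2]
  a=11..13: none
  a=14: (14, -8, 135), (14, 8, 135)  [2]
  a=15: (15, -8, 126), (15, -2, 125), (15, 2, 125), (15, 8, 126)  [4]
  a=16: none
  a=17: (17, -16, 114), (17, 16, 114)  [2]
  a=18: (18, -8, 105), (18, 8, 105)  [2]
  a=19: (19, -16, 102), (19, 16, 102)  [2]
  a=20: none
  a=21: (21, -20, 94), (21, -8, 90), (21, 8, 90), (21, 20, 94)  [4]
  a=22: none
  a=23: (23, -18, 85), (23, 18, 85)  [2]
  a=24: none
  a=25: (25, -2, 75), (25, 2, 75)  [2]
  a=26: none
  a=27: (27, -8, 70), (27, 8, 70)  [2]
  a=28..29: none
  a=30: (30, -28, 69), (30, -8, 63), (30, 8, 63), (30, 28, 69)  [4]
  a=31..33: none
  a=34: (34, -16, 57), (34, 16, 57)  [2]
  a=35: (35, -22, 57), (35, -8, 54), (35, 8, 54), (35, 22, 57)  [4]
  a=36..37: none
  a=38: (38, -16, 51), (38, 16, 51)  [2]
  a=39..41: none
  a=42: (42, -20, 47), (42, -8, 45), (42, 8, 45), (42, 20, 47)  [4]
  a=43..44: none
  a=45: (45, -28, 46), (45, 28, 46)  [2]
  a=46..48: none
  a=49: (49, -48, 50), (49, 48, 50)  [2]
Total reduced forms: 1 + 1 + 2 + 2 + 2 + 2 + 2 + 2 + 2 + 4 + 2 + 2 + 2 + 4 + 2 + 2 + 2 + 4 + 2 + 4 + 2 + 4 + 2 + 2 = 56
h = 56

56


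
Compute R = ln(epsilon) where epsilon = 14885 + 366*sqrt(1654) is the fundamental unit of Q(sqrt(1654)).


epsilon = 14885 + 366*sqrt(1654)
= 29770.0000
R = ln(29770.0000)
= 10.3013

10.3013


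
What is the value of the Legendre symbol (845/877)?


p = 877 is prime, so compute (845/877) with the reciprocity algorithm (Jacobi-symbol steps: pull out 2s via (2/n), flip via reciprocity, reduce):
  reciprocity: (845/877) -> +(877/845)
  reduce: (32/845)
  pull out 2: (2/845) = -1  (since 845 mod 8 = 5)
  pull out 2: (2/845) = -1  (since 845 mod 8 = 5)
  pull out 2: (2/845) = -1  (since 845 mod 8 = 5)
  pull out 2: (2/845) = -1  (since 845 mod 8 = 5)
  pull out 2: (2/845) = -1  (since 845 mod 8 = 5)
  (1/845) = 1
Product of signs = -1
(845/877) = -1

-1


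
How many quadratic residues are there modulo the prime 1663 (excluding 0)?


For prime p, the number of non-zero quadratic residues is (p-1)/2.
= (1663-1)/2
= 831

831


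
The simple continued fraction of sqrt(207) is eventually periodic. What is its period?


Run the CF algorithm for sqrt(207).
a_0 = floor(sqrt(207)) = 14; set m_0=0, q_0=1.
Recurrence: m' = q*a - m,  q' = (d - m'^2)/q,  a' = floor((a_0 + m')/q').
  step 1: m=14, q=11, a=2
  step 2: m=8, q=13, a=1
  step 3: m=5, q=14, a=1
  step 4: m=9, q=9, a=2
  step 5: m=9, q=14, a=1
  step 6: m=5, q=13, a=1
  step 7: m=8, q=11, a=2
  step 8: m=14, q=1, a=28
a_8 = 2*a_0 = 28, so the period closes here.
sqrt(207) = [14; 2, 1, 1, 2, 1, 1, 2, 28]
Period length = 8

8


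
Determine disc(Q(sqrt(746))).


For K = Q(sqrt(d)) with d squarefree: disc(K) = d if d = 1 mod 4, and disc(K) = 4d if d = 2 or 3 mod 4.
Here d = 746, and d mod 4 = 2.
d = 2 mod 4, not 1 (O_K = Z[sqrt(d)]), so disc(K) = 4d = 4 * (746) = 2984

2984


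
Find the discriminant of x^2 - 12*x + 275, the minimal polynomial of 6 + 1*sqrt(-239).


The element 6 + 1*sqrt(-239) has minimal polynomial:
x^2 - 12*x + 275
Discriminant = (-12)^2 - 4*(275)
= 144 - 1100
= -956

-956


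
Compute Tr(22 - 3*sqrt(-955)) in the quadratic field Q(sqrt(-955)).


Tr(a + b*sqrt(d)) = (a + b*sqrt(d)) + (a - b*sqrt(d)) = 2a
= 2 * (22)
= 44

44


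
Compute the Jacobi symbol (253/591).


Compute (253/591) via quadratic reciprocity:
  reciprocity: (253/591) -> +(591/253)
  reduce: (85/253)
  reciprocity: (85/253) -> +(253/85)
  reduce: (83/85)
  reciprocity: (83/85) -> +(85/83)
  reduce: (2/83)
  pull out 2: (2/83) = -1  (since 83 mod 8 = 3)
  (1/83) = 1
Product of signs = -1

-1


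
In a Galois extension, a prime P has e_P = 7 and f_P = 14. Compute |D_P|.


|D_P| = e * f
= 7 * 14
= 98

98


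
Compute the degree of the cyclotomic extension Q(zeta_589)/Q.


The degree equals Euler's totient phi(589).
589 = 19 * 31
phi(589) = 540

540


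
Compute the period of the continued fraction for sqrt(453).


Run the CF algorithm for sqrt(453).
a_0 = floor(sqrt(453)) = 21; set m_0=0, q_0=1.
Recurrence: m' = q*a - m,  q' = (d - m'^2)/q,  a' = floor((a_0 + m')/q').
  step 1: m=21, q=12, a=3
  step 2: m=15, q=19, a=1
  step 3: m=4, q=23, a=1
  step 4: m=19, q=4, a=10
  step 5: m=21, q=3, a=14
  step 6: m=21, q=4, a=10
  step 7: m=19, q=23, a=1
  step 8: m=4, q=19, a=1
  step 9: m=15, q=12, a=3
  step 10: m=21, q=1, a=42
a_10 = 2*a_0 = 42, so the period closes here.
sqrt(453) = [21; 3, 1, 1, 10, 14, 10, 1, 1, 3, 42]
Period length = 10

10


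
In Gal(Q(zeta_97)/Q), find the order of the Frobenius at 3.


The Frobenius at p in Gal(Q(zeta_n)/Q) = (Z/nZ)* is the class of p, so its order is ord_97(3), the smallest k >= 1 with 3^k = 1 mod 97.
n = 97 = 97, phi(97) = 96; the order divides phi(n).
Divisors of 96: 1, 2, 3, 4, 6, 8, 12, 16, 24, 32, 48, 96
Repeated squaring mod 97: 3^1 = 3, 3^2 = 9, 3^4 = 81, 3^8 = 62, 3^16 = 61, 3^32 = 35, 3^64 = 61
Test divisors in increasing order:
  k=1: 3^1 = 3 mod 97
  k=2: 3^2 = 9 mod 97
  k=3: 3^3 = 9 * 3 = 27 mod 97
  k=4: 3^4 = 81 mod 97
  k=6: 3^6 = 81 * 9 = 50 mod 97
  k=8: 3^8 = 62 mod 97
  k=12: 3^12 = 62 * 81 = 75 mod 97
  k=16: 3^16 = 61 mod 97
  k=24: 3^24 = 61 * 62 = 96 mod 97
  k=32: 3^32 = 35 mod 97
  k=48: 3^48 = 35 * 61 = 1 mod 97  <- first divisor giving 1
Order = 48

48


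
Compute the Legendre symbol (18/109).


p = 109 is prime, so compute (18/109) with the reciprocity algorithm (Jacobi-symbol steps: pull out 2s via (2/n), flip via reciprocity, reduce):
  pull out 2: (2/109) = -1  (since 109 mod 8 = 5)
  reciprocity: (9/109) -> +(109/9)
  reduce: (1/9)
  (1/9) = 1
Product of signs = -1
(18/109) = -1

-1


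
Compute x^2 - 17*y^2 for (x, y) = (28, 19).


x^2 - d*y^2
= 28^2 - 17*19^2
= 784 - 6137
= -5353

-5353


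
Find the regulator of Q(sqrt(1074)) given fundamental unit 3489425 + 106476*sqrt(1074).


epsilon = 3489425 + 106476*sqrt(1074)
= 6.9788e+06
R = ln(6.9788e+06)
= 15.7584

15.7584


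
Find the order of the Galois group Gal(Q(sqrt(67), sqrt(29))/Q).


The 2 square roots of distinct primes are multiplicatively independent over Q,
so [K:Q] = 2^2 and Gal(K/Q) is isomorphic to (Z/2Z)^2.
|Gal| = 2^2 = 4

4


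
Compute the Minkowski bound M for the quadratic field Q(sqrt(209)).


d = 209, d mod 4 = 1, so disc(K) = d = 209; |disc(K)| = 209
Real quadratic field, so n = 2, s = r2 = 0, r1 = 2
M = (n!/n^n) * (4/pi)^s * sqrt(|disc(K)|) = (2!/2^2) * (4/pi)^0 * sqrt(209)
= 0.5 * 1.000000 * 14.456832
= 7.2284

7.2284


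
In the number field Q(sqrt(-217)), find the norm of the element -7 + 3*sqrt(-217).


N(a + b*sqrt(d)) = a^2 - d*b^2
= (-7)^2 - (-217)*(3)^2
= 49 + 1953
= 2002

2002


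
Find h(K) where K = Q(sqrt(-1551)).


K = Q(sqrt(-1551)). d mod 4 = 1, so D = disc(K) = d = -1551
h(K) equals the number of primitive reduced positive-definite forms (a, b, c) = a*x^2 + b*x*y + c*y^2 with b^2 - 4ac = D,
where reduced means |b| <= a <= c, with b >= 0 whenever |b| = a or a = c, and primitive means gcd(a, b, c) = 1.
Reduced forces 3a^2 <= |D| = 1551, so 1 <= a <= 22; b must have the parity of D, and c = (b^2 - D)/(4a) must be an integer >= a.
Enumerate a = 1..22, b in [-a, a]:
  a=1: (1, 1, 388)  [1]
  a=2: (2, -1, 194), (2, 1, 194)  [2]
  a=3: (3, 3, 130)  [1]
  a=4: (4, -1, 97), (4, 1, 97)  [2]
  a=5: (5, -3, 78), (5, 3, 78)  [2]
  a=6: (6, -3, 65), (6, 3, 65)  [2]
  a=7: none
  a=8: (8, -7, 50), (8, 7, 50)  [2]
  a=9: none
  a=10: (10, -7, 40), (10, -3, 39), (10, 3, 39), (10, 7, 40)  [4]
  a=11: (11, 11, 38)  [1]
  a=12: (12, -9, 34), (12, 9, 34)  [2]
  a=13: (13, -3, 30), (13, 3, 30)  [2]
  a=14: none
  a=15: (15, -3, 26), (15, 3, 26)  [2]
  a=16: (16, -7, 25), (16, 7, 25)  [2]
  a=17: (17, -9, 24), (17, 9, 24)  [2]
  a=18: none
  a=19: (19, -11, 22), (19, 11, 22)  [2]
  a=20: (20, -17, 23), (20, 7, 20), (20, 17, 23)  [3]
  a=21..22: none
Total reduced forms: 1 + 2 + 1 + 2 + 2 + 2 + 2 + 4 + 1 + 2 + 2 + 2 + 2 + 2 + 2 + 3 = 32
h = 32

32


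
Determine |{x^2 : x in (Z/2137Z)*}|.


For prime p, the number of non-zero quadratic residues is (p-1)/2.
= (2137-1)/2
= 1068

1068


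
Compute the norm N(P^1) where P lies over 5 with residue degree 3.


N(P^a) = p^(a*f)
= 5^(1*3)
= 5^3
= 125

125


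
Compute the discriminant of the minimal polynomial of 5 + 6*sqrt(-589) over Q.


The element 5 + 6*sqrt(-589) has minimal polynomial:
x^2 - 10*x + 21229
Discriminant = (-10)^2 - 4*(21229)
= 100 - 84916
= -84816

-84816


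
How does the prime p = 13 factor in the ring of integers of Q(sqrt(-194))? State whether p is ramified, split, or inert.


K = Q(sqrt(-194)). Since d mod 4 = 2, disc(K) = -776.
Check p | disc: -776 mod 13 = 4.
p does not divide disc. Compute Legendre symbol (d/p):
1^((13-1)/2) mod 13 = 1
(d/p) = 1, so p splits: (p) = P*P' with e=1, f=1, g=2.
Therefore p is split.

split


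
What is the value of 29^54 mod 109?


p = 109 is prime and the exponent is (p-1)/2 = 54, so by Euler's criterion 29^54 = (29/109) = +1 or -1 mod 109.
Compute by square-and-multiply:
  54 = 32 + 16 + 4 + 2 (binary 110110)
  Repeated squaring mod 109: 29^1 = 29, 29^2 = 78, 29^4 = 89, 29^8 = 73, 29^16 = 97, 29^32 = 35
  29^54 = 29^32 * 29^16 * 29^4 * 29^2 = 35 * 97 * 89 * 78 mod 109
    35 * 97 = 3395 = 16 mod 109
    16 * 89 = 1424 = 7 mod 109
    7 * 78 = 546 = 1 mod 109
  29^54 = 1 mod 109
Result 1: 29 is a quadratic residue mod 109.
29^54 mod 109 = 1

1


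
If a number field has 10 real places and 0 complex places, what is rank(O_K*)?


By Dirichlet's unit theorem:
rank = r1 + r2 - 1
= 10 + 0 - 1
= 9

9


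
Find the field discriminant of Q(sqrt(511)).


For K = Q(sqrt(d)) with d squarefree: disc(K) = d if d = 1 mod 4, and disc(K) = 4d if d = 2 or 3 mod 4.
Here d = 511, and d mod 4 = 3.
d = 3 mod 4, not 1 (O_K = Z[sqrt(d)]), so disc(K) = 4d = 4 * (511) = 2044

2044


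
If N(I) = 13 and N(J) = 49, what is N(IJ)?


N(IJ) = N(I) * N(J)
= 13 * 49
= 637

637


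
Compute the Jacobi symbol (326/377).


Compute (326/377) via quadratic reciprocity:
  pull out 2: (2/377) = +1  (since 377 mod 8 = 1)
  reciprocity: (163/377) -> +(377/163)
  reduce: (51/163)
  reciprocity: (51/163) -> -(163/51)
  reduce: (10/51)
  pull out 2: (2/51) = -1  (since 51 mod 8 = 3)
  reciprocity: (5/51) -> +(51/5)
  reduce: (1/5)
  (1/5) = 1
Product of signs = 1

1


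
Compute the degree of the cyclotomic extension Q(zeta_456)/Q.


The degree equals Euler's totient phi(456).
456 = 2^3 * 3 * 19
phi(456) = 144

144


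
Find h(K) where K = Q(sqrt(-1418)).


K = Q(sqrt(-1418)). d mod 4 = 2, so D = disc(K) = 4d = -5672
h(K) equals the number of primitive reduced positive-definite forms (a, b, c) = a*x^2 + b*x*y + c*y^2 with b^2 - 4ac = D,
where reduced means |b| <= a <= c, with b >= 0 whenever |b| = a or a = c, and primitive means gcd(a, b, c) = 1.
Reduced forces 3a^2 <= |D| = 5672, so 1 <= a <= 43; b must have the parity of D, and c = (b^2 - D)/(4a) must be an integer >= a.
Enumerate a = 1..43, b in [-a, a]:
  a=1: (1, 0, 1418)  [1]
  a=2: (2, 0, 709)  [1]
  a=3: (3, -2, 473), (3, 2, 473)  [2]
  a=4..5: none
  a=6: (6, -4, 237), (6, 4, 237)  [2]
  a=7..8: none
  a=9: (9, -4, 158), (9, 4, 158)  [2]
  a=10: none
  a=11: (11, -2, 129), (11, 2, 129)  [2]
  a=12: none
  a=13: (13, -10, 111), (13, 10, 111)  [2]
  a=14..17: none
  a=18: (18, -4, 79), (18, 4, 79)  [2]
  a=19: (19, -16, 78), (19, 16, 78)  [2]
  a=20..21: none
  a=22: (22, -20, 69), (22, 20, 69)  [2]
  a=23: (23, -20, 66), (23, 20, 66)  [2]
  a=24..25: none
  a=26: (26, -16, 57), (26, 16, 57)  [2]
  a=27: (27, -22, 57), (27, 22, 57)  [2]
  a=28..30: none
  a=31: (31, -30, 53), (31, 30, 53)  [2]
  a=32: none
  a=33: (33, -20, 46), (33, -2, 43), (33, 2, 43), (33, 20, 46)  [4]
  a=34..36: none
  a=37: (37, -10, 39), (37, 10, 39)  [2]
  a=38: (38, -16, 39), (38, 16, 39)  [2]
  a=39..43: none
Total reduced forms: 1 + 1 + 2 + 2 + 2 + 2 + 2 + 2 + 2 + 2 + 2 + 2 + 2 + 2 + 4 + 2 + 2 = 34
h = 34

34


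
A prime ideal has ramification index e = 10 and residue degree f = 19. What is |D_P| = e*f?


|D_P| = e * f
= 10 * 19
= 190

190


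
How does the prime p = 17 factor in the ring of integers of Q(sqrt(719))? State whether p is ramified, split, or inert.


K = Q(sqrt(719)). Since d mod 4 = 3, disc(K) = 2876.
Check p | disc: 2876 mod 17 = 3.
p does not divide disc. Compute Legendre symbol (d/p):
5^((17-1)/2) mod 17 = -1
(d/p) = -1, so p is inert: (p) stays prime with e=1, f=2, g=1.
Therefore p is inert.

inert


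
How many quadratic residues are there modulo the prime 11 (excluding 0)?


For prime p, the number of non-zero quadratic residues is (p-1)/2.
= (11-1)/2
= 5

5


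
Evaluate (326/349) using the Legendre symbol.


p = 349 is prime, so compute (326/349) with the reciprocity algorithm (Jacobi-symbol steps: pull out 2s via (2/n), flip via reciprocity, reduce):
  pull out 2: (2/349) = -1  (since 349 mod 8 = 5)
  reciprocity: (163/349) -> +(349/163)
  reduce: (23/163)
  reciprocity: (23/163) -> -(163/23)
  reduce: (2/23)
  pull out 2: (2/23) = +1  (since 23 mod 8 = 7)
  (1/23) = 1
Product of signs = 1
(326/349) = 1

1


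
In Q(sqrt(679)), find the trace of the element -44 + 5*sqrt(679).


Tr(a + b*sqrt(d)) = (a + b*sqrt(d)) + (a - b*sqrt(d)) = 2a
= 2 * (-44)
= -88

-88


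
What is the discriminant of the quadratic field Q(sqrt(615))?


For K = Q(sqrt(d)) with d squarefree: disc(K) = d if d = 1 mod 4, and disc(K) = 4d if d = 2 or 3 mod 4.
Here d = 615, and d mod 4 = 3.
d = 3 mod 4, not 1 (O_K = Z[sqrt(d)]), so disc(K) = 4d = 4 * (615) = 2460

2460


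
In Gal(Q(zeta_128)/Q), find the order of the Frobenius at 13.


The Frobenius at p in Gal(Q(zeta_n)/Q) = (Z/nZ)* is the class of p, so its order is ord_128(13), the smallest k >= 1 with 13^k = 1 mod 128.
n = 128 = 2^7, phi(128) = 64; the order divides phi(n).
Divisors of 64: 1, 2, 4, 8, 16, 32, 64
Repeated squaring mod 128: 13^1 = 13, 13^2 = 41, 13^4 = 17, 13^8 = 33, 13^16 = 65, 13^32 = 1, 13^64 = 1
Test divisors in increasing order:
  k=1: 13^1 = 13 mod 128
  k=2: 13^2 = 41 mod 128
  k=4: 13^4 = 17 mod 128
  k=8: 13^8 = 33 mod 128
  k=16: 13^16 = 65 mod 128
  k=32: 13^32 = 1 mod 128  <- first divisor giving 1
Order = 32

32


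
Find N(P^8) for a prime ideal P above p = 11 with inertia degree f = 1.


N(P^a) = p^(a*f)
= 11^(8*1)
= 11^8
= 214358881

214358881


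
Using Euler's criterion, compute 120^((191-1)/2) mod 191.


p = 191 is prime and the exponent is (p-1)/2 = 95, so by Euler's criterion 120^95 = (120/191) = +1 or -1 mod 191.
Compute by square-and-multiply:
  95 = 64 + 16 + 8 + 4 + 2 + 1 (binary 1011111)
  Repeated squaring mod 191: 120^1 = 120, 120^2 = 75, 120^4 = 86, 120^8 = 138, 120^16 = 135, 120^32 = 80, 120^64 = 97
  120^95 = 120^64 * 120^16 * 120^8 * 120^4 * 120^2 * 120^1 = 97 * 135 * 138 * 86 * 75 * 120 mod 191
    97 * 135 = 13095 = 107 mod 191
    107 * 138 = 14766 = 59 mod 191
    59 * 86 = 5074 = 108 mod 191
    108 * 75 = 8100 = 78 mod 191
    78 * 120 = 9360 = 1 mod 191
  120^95 = 1 mod 191
Result 1: 120 is a quadratic residue mod 191.
120^95 mod 191 = 1

1


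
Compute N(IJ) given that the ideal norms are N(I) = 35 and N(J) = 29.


N(IJ) = N(I) * N(J)
= 35 * 29
= 1015

1015


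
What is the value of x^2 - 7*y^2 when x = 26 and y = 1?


x^2 - d*y^2
= 26^2 - 7*1^2
= 676 - 7
= 669

669


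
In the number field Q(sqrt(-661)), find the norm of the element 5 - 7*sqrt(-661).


N(a + b*sqrt(d)) = a^2 - d*b^2
= (5)^2 - (-661)*(-7)^2
= 25 + 32389
= 32414

32414


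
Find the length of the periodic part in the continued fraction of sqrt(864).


Run the CF algorithm for sqrt(864).
a_0 = floor(sqrt(864)) = 29; set m_0=0, q_0=1.
Recurrence: m' = q*a - m,  q' = (d - m'^2)/q,  a' = floor((a_0 + m')/q').
  step 1: m=29, q=23, a=2
  step 2: m=17, q=25, a=1
  step 3: m=8, q=32, a=1
  step 4: m=24, q=9, a=5
  step 5: m=21, q=47, a=1
  step 6: m=26, q=4, a=13
  step 7: m=26, q=47, a=1
  step 8: m=21, q=9, a=5
  step 9: m=24, q=32, a=1
  step 10: m=8, q=25, a=1
  step 11: m=17, q=23, a=2
  step 12: m=29, q=1, a=58
a_12 = 2*a_0 = 58, so the period closes here.
sqrt(864) = [29; 2, 1, 1, 5, 1, 13, 1, 5, 1, 1, 2, 58]
Period length = 12

12


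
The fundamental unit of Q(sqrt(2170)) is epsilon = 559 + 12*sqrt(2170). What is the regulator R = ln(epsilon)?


epsilon = 559 + 12*sqrt(2170)
= 1117.9991
R = ln(1117.9991)
= 7.0193

7.0193


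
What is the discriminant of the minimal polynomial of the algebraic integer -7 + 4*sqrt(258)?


The element -7 + 4*sqrt(258) has minimal polynomial:
x^2 + 14*x - 4079
Discriminant = (14)^2 - 4*(-4079)
= 196 + 16316
= 16512

16512


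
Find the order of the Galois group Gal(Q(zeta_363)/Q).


|Gal(Q(zeta_363)/Q)| = phi(363)
= 220

220


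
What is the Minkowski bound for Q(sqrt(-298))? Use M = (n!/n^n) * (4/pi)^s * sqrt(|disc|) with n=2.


d = -298, d mod 4 = 2, so disc(K) = 4d = -1192; |disc(K)| = 1192
Imaginary quadratic field, so n = 2, s = r2 = 1, r1 = 0
M = (n!/n^n) * (4/pi)^s * sqrt(|disc(K)|) = (2!/2^2) * (4/pi)^1 * sqrt(1192)
= 0.5 * 1.273240 * 34.525353
= 21.9795

21.9795


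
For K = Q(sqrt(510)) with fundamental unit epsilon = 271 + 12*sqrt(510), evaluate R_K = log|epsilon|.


epsilon = 271 + 12*sqrt(510)
= 541.9982
R = ln(541.9982)
= 6.2953

6.2953


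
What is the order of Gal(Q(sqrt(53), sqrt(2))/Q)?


The 2 square roots of distinct primes are multiplicatively independent over Q,
so [K:Q] = 2^2 and Gal(K/Q) is isomorphic to (Z/2Z)^2.
|Gal| = 2^2 = 4

4


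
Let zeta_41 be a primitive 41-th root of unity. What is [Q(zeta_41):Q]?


The degree equals Euler's totient phi(41).
41 = 41
phi(41) = 40

40


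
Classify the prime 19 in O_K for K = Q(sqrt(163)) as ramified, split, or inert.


K = Q(sqrt(163)). Since d mod 4 = 3, disc(K) = 652.
Check p | disc: 652 mod 19 = 6.
p does not divide disc. Compute Legendre symbol (d/p):
11^((19-1)/2) mod 19 = 1
(d/p) = 1, so p splits: (p) = P*P' with e=1, f=1, g=2.
Therefore p is split.

split


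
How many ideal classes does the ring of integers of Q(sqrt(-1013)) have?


K = Q(sqrt(-1013)). d mod 4 = 3, so D = disc(K) = 4d = -4052
h(K) equals the number of primitive reduced positive-definite forms (a, b, c) = a*x^2 + b*x*y + c*y^2 with b^2 - 4ac = D,
where reduced means |b| <= a <= c, with b >= 0 whenever |b| = a or a = c, and primitive means gcd(a, b, c) = 1.
Reduced forces 3a^2 <= |D| = 4052, so 1 <= a <= 36; b must have the parity of D, and c = (b^2 - D)/(4a) must be an integer >= a.
Enumerate a = 1..36, b in [-a, a]:
  a=1: (1, 0, 1013)  [1]
  a=2: (2, 2, 507)  [1]
  a=3: (3, -2, 338), (3, 2, 338)  [2]
  a=4..5: none
  a=6: (6, -2, 169), (6, 2, 169)  [2]
  a=7: (7, -6, 146), (7, 6, 146)  [2]
  a=8: none
  a=9: (9, -4, 113), (9, 4, 113)  [2]
  a=10..12: none
  a=13: (13, -2, 78), (13, 2, 78)  [2]
  a=14: (14, -6, 73), (14, 6, 73)  [2]
  a=15..17: none
  a=18: (18, -14, 59), (18, 14, 59)  [2]
  a=19..20: none
  a=21: (21, -20, 53), (21, -8, 49), (21, 8, 49), (21, 20, 53)  [4]
  a=22..25: none
  a=26: (26, -2, 39), (26, 2, 39)  [2]
  a=27: (27, -22, 42), (27, 22, 42)  [2]
  a=28..30: none
  a=31: (31, -28, 39), (31, 28, 39)  [2]
  a=32..36: none
Total reduced forms: 1 + 1 + 2 + 2 + 2 + 2 + 2 + 2 + 2 + 4 + 2 + 2 + 2 = 26
h = 26

26


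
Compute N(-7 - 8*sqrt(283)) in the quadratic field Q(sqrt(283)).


N(a + b*sqrt(d)) = a^2 - d*b^2
= (-7)^2 - (283)*(-8)^2
= 49 - 18112
= -18063

-18063


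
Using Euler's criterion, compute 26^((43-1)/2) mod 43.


p = 43 is prime and the exponent is (p-1)/2 = 21, so by Euler's criterion 26^21 = (26/43) = +1 or -1 mod 43.
Compute by square-and-multiply:
  21 = 16 + 4 + 1 (binary 10101)
  Repeated squaring mod 43: 26^1 = 26, 26^2 = 31, 26^4 = 15, 26^8 = 10, 26^16 = 14
  26^21 = 26^16 * 26^4 * 26^1 = 14 * 15 * 26 mod 43
    14 * 15 = 210 = 38 mod 43
    38 * 26 = 988 = 42 mod 43
  26^21 = 42 mod 43
Result 42 = p - 1 = -1 mod 43: 26 is a quadratic non-residue mod 43. As a residue in [0, p-1] the value is 42.
26^21 mod 43 = 42

42


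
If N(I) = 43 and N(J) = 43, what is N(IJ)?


N(IJ) = N(I) * N(J)
= 43 * 43
= 1849

1849


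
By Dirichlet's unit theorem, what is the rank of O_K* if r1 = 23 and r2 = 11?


By Dirichlet's unit theorem:
rank = r1 + r2 - 1
= 23 + 11 - 1
= 33

33


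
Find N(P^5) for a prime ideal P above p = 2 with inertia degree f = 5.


N(P^a) = p^(a*f)
= 2^(5*5)
= 2^25
= 33554432

33554432


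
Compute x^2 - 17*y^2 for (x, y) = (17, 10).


x^2 - d*y^2
= 17^2 - 17*10^2
= 289 - 1700
= -1411

-1411


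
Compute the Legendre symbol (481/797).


p = 797 is prime, so compute (481/797) with the reciprocity algorithm (Jacobi-symbol steps: pull out 2s via (2/n), flip via reciprocity, reduce):
  reciprocity: (481/797) -> +(797/481)
  reduce: (316/481)
  pull out 2: (2/481) = +1  (since 481 mod 8 = 1)
  pull out 2: (2/481) = +1  (since 481 mod 8 = 1)
  reciprocity: (79/481) -> +(481/79)
  reduce: (7/79)
  reciprocity: (7/79) -> -(79/7)
  reduce: (2/7)
  pull out 2: (2/7) = +1  (since 7 mod 8 = 7)
  (1/7) = 1
Product of signs = -1
(481/797) = -1

-1


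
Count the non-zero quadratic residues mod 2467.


For prime p, the number of non-zero quadratic residues is (p-1)/2.
= (2467-1)/2
= 1233

1233


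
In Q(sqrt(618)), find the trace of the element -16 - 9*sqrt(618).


Tr(a + b*sqrt(d)) = (a + b*sqrt(d)) + (a - b*sqrt(d)) = 2a
= 2 * (-16)
= -32

-32


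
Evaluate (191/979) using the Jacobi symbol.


Compute (191/979) via quadratic reciprocity:
  reciprocity: (191/979) -> -(979/191)
  reduce: (24/191)
  pull out 2: (2/191) = +1  (since 191 mod 8 = 7)
  pull out 2: (2/191) = +1  (since 191 mod 8 = 7)
  pull out 2: (2/191) = +1  (since 191 mod 8 = 7)
  reciprocity: (3/191) -> -(191/3)
  reduce: (2/3)
  pull out 2: (2/3) = -1  (since 3 mod 8 = 3)
  (1/3) = 1
Product of signs = -1

-1


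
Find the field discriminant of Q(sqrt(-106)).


For K = Q(sqrt(d)) with d squarefree: disc(K) = d if d = 1 mod 4, and disc(K) = 4d if d = 2 or 3 mod 4.
Here d = -106, and d mod 4 = 2.
d = 2 mod 4, not 1 (O_K = Z[sqrt(d)]), so disc(K) = 4d = 4 * (-106) = -424

-424


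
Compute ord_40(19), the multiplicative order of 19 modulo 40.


We want ord_40(19), the smallest k >= 1 with 19^k = 1 mod 40.
n = 40 = 2^3 * 5, phi(40) = 16; the order divides phi(n).
Divisors of 16: 1, 2, 4, 8, 16
Repeated squaring mod 40: 19^1 = 19, 19^2 = 1, 19^4 = 1, 19^8 = 1, 19^16 = 1
Test divisors in increasing order:
  k=1: 19^1 = 19 mod 40
  k=2: 19^2 = 1 mod 40  <- first divisor giving 1
Order = 2

2


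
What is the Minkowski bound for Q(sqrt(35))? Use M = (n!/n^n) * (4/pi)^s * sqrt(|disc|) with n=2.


d = 35, d mod 4 = 3, so disc(K) = 4d = 140; |disc(K)| = 140
Real quadratic field, so n = 2, s = r2 = 0, r1 = 2
M = (n!/n^n) * (4/pi)^s * sqrt(|disc(K)|) = (2!/2^2) * (4/pi)^0 * sqrt(140)
= 0.5 * 1.000000 * 11.832160
= 5.9161

5.9161


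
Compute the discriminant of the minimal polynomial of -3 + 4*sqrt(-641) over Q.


The element -3 + 4*sqrt(-641) has minimal polynomial:
x^2 + 6*x + 10265
Discriminant = (6)^2 - 4*(10265)
= 36 - 41060
= -41024

-41024


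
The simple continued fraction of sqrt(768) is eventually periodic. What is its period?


Run the CF algorithm for sqrt(768).
a_0 = floor(sqrt(768)) = 27; set m_0=0, q_0=1.
Recurrence: m' = q*a - m,  q' = (d - m'^2)/q,  a' = floor((a_0 + m')/q').
  step 1: m=27, q=39, a=1
  step 2: m=12, q=16, a=2
  step 3: m=20, q=23, a=2
  step 4: m=26, q=4, a=13
  step 5: m=26, q=23, a=2
  step 6: m=20, q=16, a=2
  step 7: m=12, q=39, a=1
  step 8: m=27, q=1, a=54
a_8 = 2*a_0 = 54, so the period closes here.
sqrt(768) = [27; 1, 2, 2, 13, 2, 2, 1, 54]
Period length = 8

8


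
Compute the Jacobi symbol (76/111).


Compute (76/111) via quadratic reciprocity:
  pull out 2: (2/111) = +1  (since 111 mod 8 = 7)
  pull out 2: (2/111) = +1  (since 111 mod 8 = 7)
  reciprocity: (19/111) -> -(111/19)
  reduce: (16/19)
  pull out 2: (2/19) = -1  (since 19 mod 8 = 3)
  pull out 2: (2/19) = -1  (since 19 mod 8 = 3)
  pull out 2: (2/19) = -1  (since 19 mod 8 = 3)
  pull out 2: (2/19) = -1  (since 19 mod 8 = 3)
  (1/19) = 1
Product of signs = -1

-1


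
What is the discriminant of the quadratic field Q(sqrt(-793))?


For K = Q(sqrt(d)) with d squarefree: disc(K) = d if d = 1 mod 4, and disc(K) = 4d if d = 2 or 3 mod 4.
Here d = -793, and d mod 4 = 3.
d = 3 mod 4, not 1 (O_K = Z[sqrt(d)]), so disc(K) = 4d = 4 * (-793) = -3172

-3172
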